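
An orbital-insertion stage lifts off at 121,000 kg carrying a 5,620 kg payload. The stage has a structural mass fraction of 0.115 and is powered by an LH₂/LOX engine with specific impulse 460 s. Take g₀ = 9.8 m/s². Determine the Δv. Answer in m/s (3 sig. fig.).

Δv ≈ 8370 m/s

Stage wet mass = m₀ − payload = 121,000 − 5,620 = 115,380 kg.
Stage dry mass = ε × stage wet mass = 0.115 × 115,380 = 13,268.7 kg.
Burnout mass m_f = stage dry + payload = 13,268.7 + 5,620 = 18,888.7 kg.
v_e = Isp · g₀ = 460 × 9.8 = 4508.0 m/s.
From the ideal rocket equation, Δv = v_e · ln(121,000/18,888.7) = 4508.0 × ln(6.406) = 4508.0 × 1.8572 ≈ 8372 m/s.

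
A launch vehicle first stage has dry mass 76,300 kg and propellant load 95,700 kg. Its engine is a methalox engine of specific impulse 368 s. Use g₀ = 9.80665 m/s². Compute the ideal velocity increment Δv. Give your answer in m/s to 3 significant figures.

Δv ≈ 2930 m/s

v_e = Isp · g₀ = 368 × 9.80665 = 3608.8 m/s.
m₀ = m_dry + m_prop = 76,300 + 95,700 = 172,000 kg.
Δv = v_e · ln(m₀/m_f) = 3608.8 × ln(2.254) = 3608.8 × 0.8128 ≈ 2933.3 m/s.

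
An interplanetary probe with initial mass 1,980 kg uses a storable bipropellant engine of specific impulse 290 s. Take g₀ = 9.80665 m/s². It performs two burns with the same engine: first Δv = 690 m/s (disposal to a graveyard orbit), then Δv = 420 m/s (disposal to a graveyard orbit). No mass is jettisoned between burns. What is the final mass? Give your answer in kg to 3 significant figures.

final mass ≈ 1340 kg

v_e = Isp · g₀ = 290 × 9.80665 = 2843.9 m/s.
After the first burn: m = 1980 × exp(−690/2843.9) = 1980 × 0.78457 = 1,553.45 kg.
After the second burn: m = 1,553.45 × exp(−420/2843.9) = 1,553.45 × 0.86270 = 1,340.16 kg.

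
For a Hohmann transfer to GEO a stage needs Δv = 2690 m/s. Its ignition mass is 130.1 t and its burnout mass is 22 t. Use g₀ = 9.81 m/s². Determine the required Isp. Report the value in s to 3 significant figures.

ln(m₀/m_f) = ln(130100/22000) = ln(5.914) = 1.7773.
v_e = Δv / ln(m₀/m_f) = 2690 / 1.7773 = 1513.6 m/s.
Isp = v_e / g₀ = 1513.6 / 9.81 = 154.3 s.

Isp ≈ 154 s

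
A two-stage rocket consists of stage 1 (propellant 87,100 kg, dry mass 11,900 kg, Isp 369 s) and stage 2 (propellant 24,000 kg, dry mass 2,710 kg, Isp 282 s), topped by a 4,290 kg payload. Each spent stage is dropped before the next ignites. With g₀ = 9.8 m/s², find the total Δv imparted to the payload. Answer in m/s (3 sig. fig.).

Ignition mass of stage 1 = 87,100+11,900 + 24,000+2,710 + 4,290 = 130,000 kg.
Stage 1: m₀ = 130,000 kg, m_f = 130,000 − 87,100 = 42,900 kg; Δv = 369×9.8×ln(3.03) = 3616.2×1.1087 ≈ 4009 m/s.
Stage 2: m₀ = 31,000 kg, m_f = 31,000 − 24,000 = 7,000 kg; Δv = 282×9.8×ln(4.429) = 2763.6×1.4881 ≈ 4112 m/s.
Total Δv = 4009 + 4112 = 8121 m/s.

Δv ≈ 8120 m/s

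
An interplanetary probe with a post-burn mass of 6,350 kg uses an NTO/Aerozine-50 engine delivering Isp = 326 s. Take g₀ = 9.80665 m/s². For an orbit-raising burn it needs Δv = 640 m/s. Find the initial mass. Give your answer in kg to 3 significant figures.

initial mass ≈ 7760 kg

v_e = Isp · g₀ = 326 × 9.80665 = 3197.0 m/s.
Rocket equation: m₀/m_f = exp(Δv / v_e) = exp(640 / 3197.0) = exp(0.2002) = 1.2216.
m₀ = m_f × 1.2216 = 6,350 × 1.2216 = 7,757.16 kg.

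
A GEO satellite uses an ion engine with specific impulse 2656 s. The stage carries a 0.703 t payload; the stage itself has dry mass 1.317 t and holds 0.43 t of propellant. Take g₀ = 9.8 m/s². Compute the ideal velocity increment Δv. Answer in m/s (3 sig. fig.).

v_e = Isp · g₀ = 2656 × 9.8 = 26028.8 m/s.
m₀ = payload + dry + propellant = 0.703 + 1.317 + 0.43 = 2.45 t.
m_f = payload + dry = 0.703 + 1.317 = 2.02 t.
Δv = v_e · ln(m₀/m_f) = 26028.8 × ln(1.213) = 26028.8 × 0.1930 ≈ 5023.3 m/s.

Δv ≈ 5020 m/s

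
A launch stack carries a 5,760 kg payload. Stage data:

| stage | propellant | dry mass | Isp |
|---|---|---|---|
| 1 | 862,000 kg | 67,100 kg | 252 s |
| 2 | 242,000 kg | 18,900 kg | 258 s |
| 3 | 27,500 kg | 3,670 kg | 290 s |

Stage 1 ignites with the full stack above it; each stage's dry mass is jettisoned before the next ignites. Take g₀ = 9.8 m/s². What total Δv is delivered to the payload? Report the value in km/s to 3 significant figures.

Δv ≈ 11.1 km/s

Ignition mass of stage 1 = 862,000+67,100 + 242,000+18,900 + 27,500+3,670 + 5,760 = 1,226,930 kg.
Stage 1: m₀ = 1,226,930 kg, m_f = 1,226,930 − 862,000 = 364,930 kg; Δv = 252×9.8×ln(3.362) = 2469.6×1.2126 ≈ 2995 m/s.
Stage 2: m₀ = 297,830 kg, m_f = 297,830 − 242,000 = 55,830 kg; Δv = 258×9.8×ln(5.335) = 2528.4×1.6742 ≈ 4233 m/s.
Stage 3: m₀ = 36,930 kg, m_f = 36,930 − 27,500 = 9,430 kg; Δv = 290×9.8×ln(3.916) = 2842.0×1.3651 ≈ 3880 m/s.
Total Δv = 2995 + 4233 + 3880 = 11108 m/s.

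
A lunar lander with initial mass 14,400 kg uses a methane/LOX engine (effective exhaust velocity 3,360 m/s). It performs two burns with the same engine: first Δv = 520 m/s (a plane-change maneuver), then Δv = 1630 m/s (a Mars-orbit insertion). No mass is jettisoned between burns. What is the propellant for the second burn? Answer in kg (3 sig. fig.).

propellant for the second burn ≈ 4740 kg

After the first burn: m = 14400 × exp(−520/3360.0) = 14400 × 0.85662 = 12,335.3 kg.
After the second burn: m = 12,335.3 × exp(−1630/3360.0) = 12,335.3 × 0.61562 = 7,593.86 kg.
Second-burn propellant = 12,335.3 − 7,593.86 = 4,741.44 kg.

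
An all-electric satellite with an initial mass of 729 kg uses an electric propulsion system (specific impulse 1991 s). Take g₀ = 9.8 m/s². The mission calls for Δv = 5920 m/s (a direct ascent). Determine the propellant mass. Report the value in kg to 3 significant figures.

propellant mass ≈ 191 kg

v_e = Isp · g₀ = 1991 × 9.8 = 19511.8 m/s.
m₀/m_f = exp(Δv / v_e) = exp(5920 / 19511.8) = exp(0.3034) = 1.3545.
m_f = 729 / 1.3545 = 538.206 kg, so propellant = m₀ − m_f = 729 − 538.206 = 190.794 kg.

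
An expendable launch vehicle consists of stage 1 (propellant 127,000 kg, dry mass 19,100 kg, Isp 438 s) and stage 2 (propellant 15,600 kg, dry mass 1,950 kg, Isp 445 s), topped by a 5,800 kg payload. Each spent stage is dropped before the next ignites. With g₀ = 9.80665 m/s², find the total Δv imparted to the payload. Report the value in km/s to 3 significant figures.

Ignition mass of stage 1 = 127,000+19,100 + 15,600+1,950 + 5,800 = 169,450 kg.
Stage 1: m₀ = 169,450 kg, m_f = 169,450 − 127,000 = 42,450 kg; Δv = 438×9.80665×ln(3.992) = 4295.3×1.3842 ≈ 5946 m/s.
Stage 2: m₀ = 23,350 kg, m_f = 23,350 − 15,600 = 7,750 kg; Δv = 445×9.80665×ln(3.013) = 4364.0×1.1029 ≈ 4813 m/s.
Total Δv = 5946 + 4813 = 10759 m/s.

Δv ≈ 10.8 km/s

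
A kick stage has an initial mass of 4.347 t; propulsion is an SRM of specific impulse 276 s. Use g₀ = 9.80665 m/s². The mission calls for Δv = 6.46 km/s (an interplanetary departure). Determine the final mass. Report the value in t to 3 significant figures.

v_e = Isp · g₀ = 276 × 9.80665 = 2706.6 m/s.
m₀/m_f = exp(Δv / v_e) = exp(6460 / 2706.6) = exp(2.3867) = 10.8778.
m_f = m₀ / 10.8778 = 4.347 / 10.8778 = 0.399621 t.

final mass ≈ 0.400 t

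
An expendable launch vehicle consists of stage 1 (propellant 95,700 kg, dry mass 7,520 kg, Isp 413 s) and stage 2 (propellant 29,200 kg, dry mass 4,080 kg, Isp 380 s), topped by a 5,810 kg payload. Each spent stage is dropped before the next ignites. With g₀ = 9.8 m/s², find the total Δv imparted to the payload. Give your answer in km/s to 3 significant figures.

Ignition mass of stage 1 = 95,700+7,520 + 29,200+4,080 + 5,810 = 142,310 kg.
Stage 1: m₀ = 142,310 kg, m_f = 142,310 − 95,700 = 46,610 kg; Δv = 413×9.8×ln(3.053) = 4047.4×1.1162 ≈ 4518 m/s.
Stage 2: m₀ = 39,090 kg, m_f = 39,090 − 29,200 = 9,890 kg; Δv = 380×9.8×ln(3.952) = 3724.0×1.3743 ≈ 5118 m/s.
Total Δv = 4518 + 5118 = 9636 m/s.

Δv ≈ 9.64 km/s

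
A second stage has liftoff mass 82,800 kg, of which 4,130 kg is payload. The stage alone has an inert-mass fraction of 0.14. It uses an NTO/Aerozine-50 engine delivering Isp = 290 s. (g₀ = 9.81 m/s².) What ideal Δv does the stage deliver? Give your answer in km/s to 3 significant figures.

Stage wet mass = m₀ − payload = 82,800 − 4,130 = 78,670 kg.
Stage dry mass = ε × stage wet mass = 0.14 × 78,670 = 11,013.8 kg.
Burnout mass m_f = stage dry + payload = 11,013.8 + 4,130 = 15,143.8 kg.
v_e = Isp · g₀ = 290 × 9.81 = 2844.9 m/s.
Using Δv = v_e ln(m₀/m_f): Δv = v_e · ln(82,800/15,143.8) = 2844.9 × ln(5.468) = 2844.9 × 1.6988 ≈ 4833 m/s.

Δv ≈ 4.83 km/s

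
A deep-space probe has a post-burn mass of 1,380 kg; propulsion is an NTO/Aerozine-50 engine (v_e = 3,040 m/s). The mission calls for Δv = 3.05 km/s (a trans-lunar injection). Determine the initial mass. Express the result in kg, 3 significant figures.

initial mass ≈ 3760 kg

m₀/m_f = exp(Δv / v_e) = exp(3050 / 3040.0) = exp(1.0033) = 2.7272.
m₀ = m_f × 2.7272 = 1,380 × 2.7272 = 3,763.54 kg.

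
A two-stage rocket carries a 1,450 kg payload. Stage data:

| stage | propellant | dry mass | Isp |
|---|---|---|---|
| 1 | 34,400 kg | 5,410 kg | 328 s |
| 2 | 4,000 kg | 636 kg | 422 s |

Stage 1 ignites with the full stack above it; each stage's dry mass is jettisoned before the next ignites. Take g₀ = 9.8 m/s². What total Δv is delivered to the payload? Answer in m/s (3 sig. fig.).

Δv ≈ 8880 m/s

Ignition mass of stage 1 = 34,400+5,410 + 4,000+636 + 1,450 = 45,896 kg.
Stage 1: m₀ = 45,896 kg, m_f = 45,896 − 34,400 = 11,496 kg; Δv = 328×9.8×ln(3.992) = 3214.4×1.3844 ≈ 4450 m/s.
Stage 2: m₀ = 6,086 kg, m_f = 6,086 − 4,000 = 2,086 kg; Δv = 422×9.8×ln(2.918) = 4135.6×1.0707 ≈ 4428 m/s.
Total Δv = 4450 + 4428 = 8878 m/s.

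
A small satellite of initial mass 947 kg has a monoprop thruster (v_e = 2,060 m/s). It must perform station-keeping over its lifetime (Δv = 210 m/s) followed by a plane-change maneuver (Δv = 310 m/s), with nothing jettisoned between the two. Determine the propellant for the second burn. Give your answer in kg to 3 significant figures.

propellant for the second burn ≈ 119 kg

After the first burn: m = 947 × exp(−210/2060.0) = 947 × 0.90308 = 855.217 kg.
After the second burn: m = 855.217 × exp(−310/2060.0) = 855.217 × 0.86029 = 735.735 kg.
Second-burn propellant = 855.217 − 735.735 = 119.482 kg.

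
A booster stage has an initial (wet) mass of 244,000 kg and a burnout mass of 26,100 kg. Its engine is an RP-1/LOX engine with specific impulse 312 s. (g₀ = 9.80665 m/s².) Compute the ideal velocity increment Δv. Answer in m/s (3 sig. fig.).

v_e = Isp · g₀ = 312 × 9.80665 = 3059.7 m/s.
Rocket equation: Δv = v_e · ln(m₀/m_f) = 3059.7 × ln(9.349) = 3059.7 × 2.2352 ≈ 6839.1 m/s.

Δv ≈ 6840 m/s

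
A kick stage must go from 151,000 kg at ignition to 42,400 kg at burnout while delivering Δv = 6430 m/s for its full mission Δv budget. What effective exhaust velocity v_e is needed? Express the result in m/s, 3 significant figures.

v_e ≈ 5060 m/s

ln(m₀/m_f) = ln(151000/42400) = ln(3.561) = 1.2701.
v_e = Δv / ln(m₀/m_f) = 6430 / 1.2701 = 5062.5 m/s.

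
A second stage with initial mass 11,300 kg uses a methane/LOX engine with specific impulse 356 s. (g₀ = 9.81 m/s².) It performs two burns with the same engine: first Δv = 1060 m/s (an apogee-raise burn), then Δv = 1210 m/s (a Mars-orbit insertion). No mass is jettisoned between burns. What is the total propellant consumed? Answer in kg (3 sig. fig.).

v_e = Isp · g₀ = 356 × 9.81 = 3492.4 m/s.
After the first burn: m = 11300 × exp(−1060/3492.4) = 11300 × 0.73822 = 8,341.89 kg.
After the second burn: m = 8,341.89 × exp(−1210/3492.4) = 8,341.89 × 0.70718 = 5,899.22 kg.
Total propellant = m₀ − m_final = 11300 − 5,899.22 = 5,400.78 kg.

total propellant consumed ≈ 5400 kg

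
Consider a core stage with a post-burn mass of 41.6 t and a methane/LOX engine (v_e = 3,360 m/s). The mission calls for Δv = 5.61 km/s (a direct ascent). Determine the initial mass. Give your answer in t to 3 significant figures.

initial mass ≈ 221 t

m₀/m_f = exp(Δv / v_e) = exp(5610 / 3360.0) = exp(1.6696) = 5.3103.
m₀ = m_f × 5.3103 = 41.6 × 5.3103 = 220.908 t.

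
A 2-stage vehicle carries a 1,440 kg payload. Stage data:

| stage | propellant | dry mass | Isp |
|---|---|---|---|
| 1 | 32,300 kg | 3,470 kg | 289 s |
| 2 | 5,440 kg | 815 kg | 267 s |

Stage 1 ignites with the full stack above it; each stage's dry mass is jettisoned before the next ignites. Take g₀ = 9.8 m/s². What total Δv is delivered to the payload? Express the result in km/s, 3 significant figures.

Ignition mass of stage 1 = 32,300+3,470 + 5,440+815 + 1,440 = 43,465 kg.
Stage 1: m₀ = 43,465 kg, m_f = 43,465 − 32,300 = 11,165 kg; Δv = 289×9.8×ln(3.893) = 2832.2×1.3592 ≈ 3849 m/s.
Stage 2: m₀ = 7,695 kg, m_f = 7,695 − 5,440 = 2,255 kg; Δv = 267×9.8×ln(3.412) = 2616.6×1.2274 ≈ 3212 m/s.
Total Δv = 3849 + 3212 = 7061 m/s.

Δv ≈ 7.06 km/s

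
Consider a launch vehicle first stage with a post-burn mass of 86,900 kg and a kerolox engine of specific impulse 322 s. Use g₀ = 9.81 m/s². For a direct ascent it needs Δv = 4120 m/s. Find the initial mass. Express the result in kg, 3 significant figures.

v_e = Isp · g₀ = 322 × 9.81 = 3158.8 m/s.
From the ideal rocket equation, m₀/m_f = exp(Δv / v_e) = exp(4120 / 3158.8) = exp(1.3043) = 3.6851.
m₀ = m_f × 3.6851 = 86,900 × 3.6851 = 320,235 kg.

initial mass ≈ 320000 kg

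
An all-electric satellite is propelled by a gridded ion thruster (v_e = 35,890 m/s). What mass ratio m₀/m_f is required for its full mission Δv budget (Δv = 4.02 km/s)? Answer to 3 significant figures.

mass ratio ≈ 1.12

Using Δv = v_e ln(m₀/m_f): m₀/m_f = exp(Δv / v_e) = exp(4020 / 35890.0) = exp(0.1120) = 1.1185.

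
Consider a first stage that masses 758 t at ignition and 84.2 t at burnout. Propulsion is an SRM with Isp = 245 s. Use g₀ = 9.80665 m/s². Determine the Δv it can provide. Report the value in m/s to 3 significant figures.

Δv ≈ 5280 m/s

v_e = Isp · g₀ = 245 × 9.80665 = 2402.6 m/s.
From the ideal rocket equation, Δv = v_e · ln(m₀/m_f) = 2402.6 × ln(9.002) = 2402.6 × 2.1975 ≈ 5279.8 m/s.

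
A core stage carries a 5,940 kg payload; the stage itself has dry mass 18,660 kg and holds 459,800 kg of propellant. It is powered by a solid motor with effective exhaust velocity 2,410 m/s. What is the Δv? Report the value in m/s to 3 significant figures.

Δv ≈ 7180 m/s

m₀ = payload + dry + propellant = 5,940 + 18,660 + 459,800 = 484,400 kg.
m_f = payload + dry = 5,940 + 18,660 = 24,600 kg.
From the ideal rocket equation, Δv = v_e · ln(m₀/m_f) = 2410.0 × ln(19.69) = 2410.0 × 2.9802 ≈ 7182.2 m/s.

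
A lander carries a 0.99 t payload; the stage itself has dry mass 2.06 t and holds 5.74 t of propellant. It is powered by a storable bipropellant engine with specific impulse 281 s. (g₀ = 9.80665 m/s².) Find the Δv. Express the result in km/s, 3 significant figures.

Δv ≈ 2.92 km/s

v_e = Isp · g₀ = 281 × 9.80665 = 2755.7 m/s.
m₀ = payload + dry + propellant = 0.99 + 2.06 + 5.74 = 8.79 t.
m_f = payload + dry = 0.99 + 2.06 = 3.05 t.
Rocket equation: Δv = v_e · ln(m₀/m_f) = 2755.7 × ln(2.882) = 2755.7 × 1.0585 ≈ 2916.8 m/s.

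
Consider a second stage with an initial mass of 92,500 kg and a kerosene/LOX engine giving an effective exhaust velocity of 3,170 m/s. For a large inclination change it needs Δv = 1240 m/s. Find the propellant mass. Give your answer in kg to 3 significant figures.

propellant mass ≈ 29900 kg

By the Tsiolkovsky rocket equation, m₀/m_f = exp(Δv / v_e) = exp(1240 / 3170.0) = exp(0.3912) = 1.4787.
m_f = 92,500 / 1.4787 = 62,554.9 kg, so propellant = m₀ − m_f = 92,500 − 62,554.9 = 29,945.1 kg.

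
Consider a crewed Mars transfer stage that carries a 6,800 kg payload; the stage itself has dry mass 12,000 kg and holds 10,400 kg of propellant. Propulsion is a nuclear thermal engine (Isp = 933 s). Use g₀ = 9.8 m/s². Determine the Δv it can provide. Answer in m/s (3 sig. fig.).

Δv ≈ 4030 m/s

v_e = Isp · g₀ = 933 × 9.8 = 9143.4 m/s.
m₀ = payload + dry + propellant = 6,800 + 12,000 + 10,400 = 29,200 kg.
m_f = payload + dry = 6,800 + 12,000 = 18,800 kg.
Rocket equation: Δv = v_e · ln(m₀/m_f) = 9143.4 × ln(1.553) = 9143.4 × 0.4403 ≈ 4025.9 m/s.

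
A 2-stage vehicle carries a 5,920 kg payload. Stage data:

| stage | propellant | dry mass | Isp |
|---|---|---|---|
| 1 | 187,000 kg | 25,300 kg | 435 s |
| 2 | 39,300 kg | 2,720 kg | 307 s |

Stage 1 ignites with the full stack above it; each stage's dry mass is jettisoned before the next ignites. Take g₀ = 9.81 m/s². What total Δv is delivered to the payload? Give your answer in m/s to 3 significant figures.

Δv ≈ 10600 m/s

Ignition mass of stage 1 = 187,000+25,300 + 39,300+2,720 + 5,920 = 260,240 kg.
Stage 1: m₀ = 260,240 kg, m_f = 260,240 − 187,000 = 73,240 kg; Δv = 435×9.81×ln(3.553) = 4267.4×1.2679 ≈ 5410 m/s.
Stage 2: m₀ = 47,940 kg, m_f = 47,940 − 39,300 = 8,640 kg; Δv = 307×9.81×ln(5.549) = 3011.7×1.7135 ≈ 5161 m/s.
Total Δv = 5410 + 5161 = 10571 m/s.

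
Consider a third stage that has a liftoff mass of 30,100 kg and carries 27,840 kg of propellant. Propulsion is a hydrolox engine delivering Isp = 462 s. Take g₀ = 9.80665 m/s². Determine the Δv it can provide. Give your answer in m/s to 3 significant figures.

v_e = Isp · g₀ = 462 × 9.80665 = 4530.7 m/s.
m_f = m₀ − m_prop = 30,100 − 27,840 = 2,260 kg.
Using Δv = v_e ln(m₀/m_f): Δv = v_e · ln(m₀/m_f) = 4530.7 × ln(13.32) = 4530.7 × 2.5892 ≈ 11730.6 m/s.

Δv ≈ 11700 m/s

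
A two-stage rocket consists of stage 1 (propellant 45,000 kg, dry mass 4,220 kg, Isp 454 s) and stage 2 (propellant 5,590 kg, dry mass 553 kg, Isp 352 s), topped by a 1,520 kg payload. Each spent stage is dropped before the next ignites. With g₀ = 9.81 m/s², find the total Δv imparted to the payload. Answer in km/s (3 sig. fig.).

Δv ≈ 11.5 km/s

Ignition mass of stage 1 = 45,000+4,220 + 5,590+553 + 1,520 = 56,883 kg.
Stage 1: m₀ = 56,883 kg, m_f = 56,883 − 45,000 = 11,883 kg; Δv = 454×9.81×ln(4.787) = 4453.7×1.5659 ≈ 6974 m/s.
Stage 2: m₀ = 7,663 kg, m_f = 7,663 − 5,590 = 2,073 kg; Δv = 352×9.81×ln(3.697) = 3453.1×1.3074 ≈ 4515 m/s.
Total Δv = 6974 + 4515 = 11489 m/s.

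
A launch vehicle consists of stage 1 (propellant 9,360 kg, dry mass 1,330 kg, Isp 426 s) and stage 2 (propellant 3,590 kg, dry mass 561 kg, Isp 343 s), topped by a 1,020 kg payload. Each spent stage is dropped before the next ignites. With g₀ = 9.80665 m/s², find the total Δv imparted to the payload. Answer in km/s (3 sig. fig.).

Ignition mass of stage 1 = 9,360+1,330 + 3,590+561 + 1,020 = 15,861 kg.
Stage 1: m₀ = 15,861 kg, m_f = 15,861 − 9,360 = 6,501 kg; Δv = 426×9.80665×ln(2.44) = 4177.6×0.8919 ≈ 3726 m/s.
Stage 2: m₀ = 5,171 kg, m_f = 5,171 − 3,590 = 1,581 kg; Δv = 343×9.80665×ln(3.271) = 3363.7×1.1850 ≈ 3986 m/s.
Total Δv = 3726 + 3986 = 7712 m/s.

Δv ≈ 7.71 km/s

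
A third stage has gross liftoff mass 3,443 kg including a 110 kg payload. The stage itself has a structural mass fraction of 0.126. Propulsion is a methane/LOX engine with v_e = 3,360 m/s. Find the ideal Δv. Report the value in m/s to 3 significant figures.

Δv ≈ 6290 m/s

Stage wet mass = m₀ − payload = 3,443 − 110 = 3,333 kg.
Stage dry mass = ε × stage wet mass = 0.126 × 3,333 = 419.958 kg.
Burnout mass m_f = stage dry + payload = 419.958 + 110 = 529.958 kg.
Δv = v_e · ln(3,443/529.958) = 3360.0 × ln(6.497) = 3360.0 × 1.8713 ≈ 6288 m/s.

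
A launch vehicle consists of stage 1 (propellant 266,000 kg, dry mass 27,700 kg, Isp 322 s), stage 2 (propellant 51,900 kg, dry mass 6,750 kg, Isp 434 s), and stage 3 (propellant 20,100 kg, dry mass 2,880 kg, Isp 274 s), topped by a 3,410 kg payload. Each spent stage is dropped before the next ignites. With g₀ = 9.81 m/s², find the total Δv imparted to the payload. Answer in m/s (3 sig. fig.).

Ignition mass of stage 1 = 266,000+27,700 + 51,900+6,750 + 20,100+2,880 + 3,410 = 378,740 kg.
Stage 1: m₀ = 378,740 kg, m_f = 378,740 − 266,000 = 112,740 kg; Δv = 322×9.81×ln(3.359) = 3158.8×1.2118 ≈ 3828 m/s.
Stage 2: m₀ = 85,040 kg, m_f = 85,040 − 51,900 = 33,140 kg; Δv = 434×9.81×ln(2.566) = 4257.5×0.9424 ≈ 4012 m/s.
Stage 3: m₀ = 26,390 kg, m_f = 26,390 − 20,100 = 6,290 kg; Δv = 274×9.81×ln(4.196) = 2687.9×1.4340 ≈ 3855 m/s.
Total Δv = 3828 + 4012 + 3855 = 11695 m/s.

Δv ≈ 11700 m/s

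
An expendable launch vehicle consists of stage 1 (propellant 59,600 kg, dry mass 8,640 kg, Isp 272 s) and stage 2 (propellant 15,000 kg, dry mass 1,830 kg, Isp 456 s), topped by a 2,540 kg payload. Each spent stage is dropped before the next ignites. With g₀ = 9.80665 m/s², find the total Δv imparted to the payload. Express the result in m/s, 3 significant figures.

Δv ≈ 9700 m/s

Ignition mass of stage 1 = 59,600+8,640 + 15,000+1,830 + 2,540 = 87,610 kg.
Stage 1: m₀ = 87,610 kg, m_f = 87,610 − 59,600 = 28,010 kg; Δv = 272×9.80665×ln(3.128) = 2667.4×1.1403 ≈ 3042 m/s.
Stage 2: m₀ = 19,370 kg, m_f = 19,370 − 15,000 = 4,370 kg; Δv = 456×9.80665×ln(4.432) = 4471.8×1.4890 ≈ 6658 m/s.
Total Δv = 3042 + 6658 = 9700 m/s.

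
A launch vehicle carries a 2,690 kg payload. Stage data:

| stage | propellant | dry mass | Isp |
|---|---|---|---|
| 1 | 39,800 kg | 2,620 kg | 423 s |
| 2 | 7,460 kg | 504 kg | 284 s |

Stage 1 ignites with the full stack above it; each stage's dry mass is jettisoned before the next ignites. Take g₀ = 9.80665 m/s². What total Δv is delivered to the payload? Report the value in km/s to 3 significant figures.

Δv ≈ 9.10 km/s

Ignition mass of stage 1 = 39,800+2,620 + 7,460+504 + 2,690 = 53,074 kg.
Stage 1: m₀ = 53,074 kg, m_f = 53,074 − 39,800 = 13,274 kg; Δv = 423×9.80665×ln(3.998) = 4148.2×1.3859 ≈ 5749 m/s.
Stage 2: m₀ = 10,654 kg, m_f = 10,654 − 7,460 = 3,194 kg; Δv = 284×9.80665×ln(3.336) = 2785.1×1.2047 ≈ 3355 m/s.
Total Δv = 5749 + 3355 = 9104 m/s.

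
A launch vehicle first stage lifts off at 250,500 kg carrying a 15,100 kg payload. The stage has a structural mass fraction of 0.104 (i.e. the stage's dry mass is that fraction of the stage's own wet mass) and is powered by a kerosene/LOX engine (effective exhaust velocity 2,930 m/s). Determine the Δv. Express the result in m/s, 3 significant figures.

Stage wet mass = m₀ − payload = 250,500 − 15,100 = 235,400 kg.
Stage dry mass = ε × stage wet mass = 0.104 × 235,400 = 24,481.6 kg.
Burnout mass m_f = stage dry + payload = 24,481.6 + 15,100 = 39,581.6 kg.
Rocket equation: Δv = v_e · ln(250,500/39,581.6) = 2930.0 × ln(6.329) = 2930.0 × 1.8451 ≈ 5406 m/s.

Δv ≈ 5410 m/s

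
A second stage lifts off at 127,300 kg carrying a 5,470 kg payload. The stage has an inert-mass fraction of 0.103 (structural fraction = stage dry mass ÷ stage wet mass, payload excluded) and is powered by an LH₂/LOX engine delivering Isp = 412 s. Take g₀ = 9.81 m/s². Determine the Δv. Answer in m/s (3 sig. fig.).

Stage wet mass = m₀ − payload = 127,300 − 5,470 = 121,830 kg.
Stage dry mass = ε × stage wet mass = 0.103 × 121,830 = 12,548.5 kg.
Burnout mass m_f = stage dry + payload = 12,548.5 + 5,470 = 18,018.5 kg.
v_e = Isp · g₀ = 412 × 9.81 = 4041.7 m/s.
Δv = v_e · ln(127,300/18,018.5) = 4041.7 × ln(7.065) = 4041.7 × 1.9551 ≈ 7902 m/s.

Δv ≈ 7900 m/s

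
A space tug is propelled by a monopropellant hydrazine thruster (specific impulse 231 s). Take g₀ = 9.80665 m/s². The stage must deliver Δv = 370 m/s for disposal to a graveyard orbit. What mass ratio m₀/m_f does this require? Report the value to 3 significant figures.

v_e = Isp · g₀ = 231 × 9.80665 = 2265.3 m/s.
m₀/m_f = exp(Δv / v_e) = exp(370 / 2265.3) = exp(0.1633) = 1.1774.

mass ratio ≈ 1.18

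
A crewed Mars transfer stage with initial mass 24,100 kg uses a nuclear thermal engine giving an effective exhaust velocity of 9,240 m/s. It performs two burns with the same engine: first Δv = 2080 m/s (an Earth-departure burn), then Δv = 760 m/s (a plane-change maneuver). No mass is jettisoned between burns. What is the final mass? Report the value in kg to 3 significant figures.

final mass ≈ 17700 kg

After the first burn: m = 24100 × exp(−2080/9240.0) = 24100 × 0.79843 = 19,242.2 kg.
After the second burn: m = 19,242.2 × exp(−760/9240.0) = 19,242.2 × 0.92104 = 17,722.8 kg.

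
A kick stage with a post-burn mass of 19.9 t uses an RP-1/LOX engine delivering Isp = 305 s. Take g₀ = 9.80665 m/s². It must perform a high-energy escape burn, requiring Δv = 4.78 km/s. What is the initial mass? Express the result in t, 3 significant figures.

v_e = Isp · g₀ = 305 × 9.80665 = 2991.0 m/s.
m₀/m_f = exp(Δv / v_e) = exp(4780 / 2991.0) = exp(1.5981) = 4.9437.
m₀ = m_f × 4.9437 = 19.9 × 4.9437 = 98.3796 t.

initial mass ≈ 98.4 t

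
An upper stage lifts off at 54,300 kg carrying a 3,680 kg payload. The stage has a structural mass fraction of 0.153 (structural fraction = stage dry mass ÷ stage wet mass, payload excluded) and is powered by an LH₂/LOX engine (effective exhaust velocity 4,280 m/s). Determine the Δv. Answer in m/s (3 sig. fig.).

Stage wet mass = m₀ − payload = 54,300 − 3,680 = 50,620 kg.
Stage dry mass = ε × stage wet mass = 0.153 × 50,620 = 7,744.86 kg.
Burnout mass m_f = stage dry + payload = 7,744.86 + 3,680 = 11,424.86 kg.
Δv = v_e · ln(54,300/11,424.86) = 4280.0 × ln(4.753) = 4280.0 × 1.5587 ≈ 6671 m/s.

Δv ≈ 6670 m/s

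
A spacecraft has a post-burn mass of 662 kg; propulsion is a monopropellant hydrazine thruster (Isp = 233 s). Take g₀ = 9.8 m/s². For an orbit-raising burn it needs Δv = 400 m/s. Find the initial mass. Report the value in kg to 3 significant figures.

v_e = Isp · g₀ = 233 × 9.8 = 2283.4 m/s.
From the ideal rocket equation, m₀/m_f = exp(Δv / v_e) = exp(400 / 2283.4) = exp(0.1752) = 1.1915.
m₀ = m_f × 1.1915 = 662 × 1.1915 = 788.773 kg.

initial mass ≈ 789 kg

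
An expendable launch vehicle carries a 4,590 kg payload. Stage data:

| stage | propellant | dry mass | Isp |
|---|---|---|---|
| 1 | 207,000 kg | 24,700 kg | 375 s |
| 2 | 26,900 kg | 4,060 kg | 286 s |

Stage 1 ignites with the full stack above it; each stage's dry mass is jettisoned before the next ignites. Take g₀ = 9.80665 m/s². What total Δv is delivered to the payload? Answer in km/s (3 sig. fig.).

Ignition mass of stage 1 = 207,000+24,700 + 26,900+4,060 + 4,590 = 267,250 kg.
Stage 1: m₀ = 267,250 kg, m_f = 267,250 − 207,000 = 60,250 kg; Δv = 375×9.80665×ln(4.436) = 3677.5×1.4897 ≈ 5478 m/s.
Stage 2: m₀ = 35,550 kg, m_f = 35,550 − 26,900 = 8,650 kg; Δv = 286×9.80665×ln(4.11) = 2804.7×1.4134 ≈ 3964 m/s.
Total Δv = 5478 + 3964 = 9442 m/s.

Δv ≈ 9.44 km/s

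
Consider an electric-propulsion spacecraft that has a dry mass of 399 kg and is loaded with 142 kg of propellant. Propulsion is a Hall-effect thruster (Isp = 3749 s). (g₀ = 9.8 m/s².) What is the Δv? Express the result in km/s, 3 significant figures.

Δv ≈ 11.2 km/s

v_e = Isp · g₀ = 3749 × 9.8 = 36740.2 m/s.
m₀ = m_dry + m_prop = 399 + 142 = 541 kg.
Using Δv = v_e ln(m₀/m_f): Δv = v_e · ln(m₀/m_f) = 36740.2 × ln(1.356) = 36740.2 × 0.3045 ≈ 11185.8 m/s.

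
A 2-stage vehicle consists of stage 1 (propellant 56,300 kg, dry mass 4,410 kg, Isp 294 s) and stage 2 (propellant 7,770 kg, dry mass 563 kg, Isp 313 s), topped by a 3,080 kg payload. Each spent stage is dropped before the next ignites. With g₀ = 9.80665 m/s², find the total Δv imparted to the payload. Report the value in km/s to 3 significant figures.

Δv ≈ 7.88 km/s

Ignition mass of stage 1 = 56,300+4,410 + 7,770+563 + 3,080 = 72,123 kg.
Stage 1: m₀ = 72,123 kg, m_f = 72,123 − 56,300 = 15,823 kg; Δv = 294×9.80665×ln(4.558) = 2883.2×1.5169 ≈ 4373 m/s.
Stage 2: m₀ = 11,413 kg, m_f = 11,413 − 7,770 = 3,643 kg; Δv = 313×9.80665×ln(3.133) = 3069.5×1.1419 ≈ 3505 m/s.
Total Δv = 4373 + 3505 = 7878 m/s.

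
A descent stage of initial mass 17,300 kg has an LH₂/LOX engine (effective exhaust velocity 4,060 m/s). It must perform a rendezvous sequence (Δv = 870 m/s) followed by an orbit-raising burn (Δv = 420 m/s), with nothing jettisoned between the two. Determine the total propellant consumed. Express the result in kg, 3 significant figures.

After the first burn: m = 17300 × exp(−870/4060.0) = 17300 × 0.80712 = 13,963.2 kg.
After the second burn: m = 13,963.2 × exp(−420/4060.0) = 13,963.2 × 0.90172 = 12,590.9 kg.
Total propellant = m₀ − m_final = 17300 − 12,590.9 = 4,709.1 kg.

total propellant consumed ≈ 4710 kg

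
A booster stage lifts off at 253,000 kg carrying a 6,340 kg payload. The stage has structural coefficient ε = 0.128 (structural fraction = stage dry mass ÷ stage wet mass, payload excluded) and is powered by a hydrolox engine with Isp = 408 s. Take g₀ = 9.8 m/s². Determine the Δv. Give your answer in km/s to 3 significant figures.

Stage wet mass = m₀ − payload = 253,000 − 6,340 = 246,660 kg.
Stage dry mass = ε × stage wet mass = 0.128 × 246,660 = 31,572.5 kg.
Burnout mass m_f = stage dry + payload = 31,572.5 + 6,340 = 37,912.5 kg.
v_e = Isp · g₀ = 408 × 9.8 = 3998.4 m/s.
By the Tsiolkovsky rocket equation, Δv = v_e · ln(253,000/37,912.5) = 3998.4 × ln(6.673) = 3998.4 × 1.8981 ≈ 7589 m/s.

Δv ≈ 7.59 km/s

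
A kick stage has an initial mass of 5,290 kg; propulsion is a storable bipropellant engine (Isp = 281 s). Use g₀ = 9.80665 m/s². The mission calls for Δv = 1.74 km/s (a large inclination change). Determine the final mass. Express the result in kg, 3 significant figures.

final mass ≈ 2810 kg

v_e = Isp · g₀ = 281 × 9.80665 = 2755.7 m/s.
m₀/m_f = exp(Δv / v_e) = exp(1740 / 2755.7) = exp(0.6314) = 1.8803.
m_f = m₀ / 1.8803 = 5,290 / 1.8803 = 2,813.38 kg.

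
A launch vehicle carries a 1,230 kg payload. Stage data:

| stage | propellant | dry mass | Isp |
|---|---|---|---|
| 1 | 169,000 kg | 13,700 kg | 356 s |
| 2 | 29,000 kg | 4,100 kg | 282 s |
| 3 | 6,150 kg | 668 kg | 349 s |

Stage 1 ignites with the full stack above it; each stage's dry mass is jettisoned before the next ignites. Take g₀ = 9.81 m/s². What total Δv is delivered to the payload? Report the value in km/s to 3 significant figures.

Ignition mass of stage 1 = 169,000+13,700 + 29,000+4,100 + 6,150+668 + 1,230 = 223,848 kg.
Stage 1: m₀ = 223,848 kg, m_f = 223,848 − 169,000 = 54,848 kg; Δv = 356×9.81×ln(4.081) = 3492.4×1.4064 ≈ 4912 m/s.
Stage 2: m₀ = 41,148 kg, m_f = 41,148 − 29,000 = 12,148 kg; Δv = 282×9.81×ln(3.387) = 2766.4×1.2200 ≈ 3375 m/s.
Stage 3: m₀ = 8,048 kg, m_f = 8,048 − 6,150 = 1,898 kg; Δv = 349×9.81×ln(4.24) = 3423.7×1.4446 ≈ 4946 m/s.
Total Δv = 4912 + 3375 + 4946 = 13233 m/s.

Δv ≈ 13.2 km/s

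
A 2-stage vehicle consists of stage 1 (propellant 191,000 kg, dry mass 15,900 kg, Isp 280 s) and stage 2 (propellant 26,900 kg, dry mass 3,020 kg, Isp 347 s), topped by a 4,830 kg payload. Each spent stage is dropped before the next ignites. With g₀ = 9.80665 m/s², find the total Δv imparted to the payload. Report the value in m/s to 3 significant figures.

Δv ≈ 9350 m/s

Ignition mass of stage 1 = 191,000+15,900 + 26,900+3,020 + 4,830 = 241,650 kg.
Stage 1: m₀ = 241,650 kg, m_f = 241,650 − 191,000 = 50,650 kg; Δv = 280×9.80665×ln(4.771) = 2745.9×1.5626 ≈ 4291 m/s.
Stage 2: m₀ = 34,750 kg, m_f = 34,750 − 26,900 = 7,850 kg; Δv = 347×9.80665×ln(4.427) = 3402.9×1.4877 ≈ 5062 m/s.
Total Δv = 4291 + 5062 = 9353 m/s.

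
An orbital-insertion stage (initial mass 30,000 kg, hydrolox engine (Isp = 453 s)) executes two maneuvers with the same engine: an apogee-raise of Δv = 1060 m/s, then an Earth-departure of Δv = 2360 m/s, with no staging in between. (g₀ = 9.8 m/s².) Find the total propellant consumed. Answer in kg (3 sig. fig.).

total propellant consumed ≈ 16100 kg

v_e = Isp · g₀ = 453 × 9.8 = 4439.4 m/s.
After the first burn: m = 30000 × exp(−1060/4439.4) = 30000 × 0.78760 = 23,628 kg.
After the second burn: m = 23,628 × exp(−2360/4439.4) = 23,628 × 0.58766 = 13,885.2 kg.
Total propellant = m₀ − m_final = 30000 − 13,885.2 = 16,114.8 kg.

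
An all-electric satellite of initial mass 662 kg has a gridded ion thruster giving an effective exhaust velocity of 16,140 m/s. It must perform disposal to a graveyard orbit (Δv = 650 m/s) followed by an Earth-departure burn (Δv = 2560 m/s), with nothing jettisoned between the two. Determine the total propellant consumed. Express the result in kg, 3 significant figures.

After the first burn: m = 662 × exp(−650/16140.0) = 662 × 0.96053 = 635.871 kg.
After the second burn: m = 635.871 × exp(−2560/16140.0) = 635.871 × 0.85333 = 542.608 kg.
Total propellant = m₀ − m_final = 662 − 542.608 = 119.392 kg.

total propellant consumed ≈ 119 kg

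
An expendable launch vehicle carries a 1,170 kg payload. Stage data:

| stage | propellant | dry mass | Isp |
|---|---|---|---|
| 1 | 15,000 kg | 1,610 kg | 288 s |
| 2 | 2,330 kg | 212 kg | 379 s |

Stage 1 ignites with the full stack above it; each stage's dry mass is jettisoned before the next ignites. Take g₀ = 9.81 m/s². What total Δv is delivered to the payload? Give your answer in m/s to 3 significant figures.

Δv ≈ 7460 m/s

Ignition mass of stage 1 = 15,000+1,610 + 2,330+212 + 1,170 = 20,322 kg.
Stage 1: m₀ = 20,322 kg, m_f = 20,322 − 15,000 = 5,322 kg; Δv = 288×9.81×ln(3.818) = 2825.3×1.3399 ≈ 3785 m/s.
Stage 2: m₀ = 3,712 kg, m_f = 3,712 − 2,330 = 1,382 kg; Δv = 379×9.81×ln(2.686) = 3718.0×0.9880 ≈ 3674 m/s.
Total Δv = 3785 + 3674 = 7459 m/s.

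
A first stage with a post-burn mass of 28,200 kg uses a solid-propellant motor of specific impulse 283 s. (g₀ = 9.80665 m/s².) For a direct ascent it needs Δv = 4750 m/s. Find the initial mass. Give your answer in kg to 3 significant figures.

initial mass ≈ 156000 kg

v_e = Isp · g₀ = 283 × 9.80665 = 2775.3 m/s.
m₀/m_f = exp(Δv / v_e) = exp(4750 / 2775.3) = exp(1.7115) = 5.5375.
m₀ = m_f × 5.5375 = 28,200 × 5.5375 = 156,158 kg.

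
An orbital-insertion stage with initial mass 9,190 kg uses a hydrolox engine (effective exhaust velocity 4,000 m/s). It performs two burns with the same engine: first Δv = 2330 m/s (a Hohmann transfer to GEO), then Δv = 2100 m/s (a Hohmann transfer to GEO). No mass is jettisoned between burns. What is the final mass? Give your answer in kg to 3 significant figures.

After the first burn: m = 9190 × exp(−2330/4000.0) = 9190 × 0.55850 = 5,132.62 kg.
After the second burn: m = 5,132.62 × exp(−2100/4000.0) = 5,132.62 × 0.59156 = 3,036.25 kg.

final mass ≈ 3040 kg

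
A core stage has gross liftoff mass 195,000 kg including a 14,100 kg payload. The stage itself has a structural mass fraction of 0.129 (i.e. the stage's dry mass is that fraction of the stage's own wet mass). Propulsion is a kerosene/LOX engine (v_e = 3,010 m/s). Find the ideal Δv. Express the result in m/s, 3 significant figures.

Δv ≈ 4970 m/s

Stage wet mass = m₀ − payload = 195,000 − 14,100 = 180,900 kg.
Stage dry mass = ε × stage wet mass = 0.129 × 180,900 = 23,336.1 kg.
Burnout mass m_f = stage dry + payload = 23,336.1 + 14,100 = 37,436.1 kg.
Using Δv = v_e ln(m₀/m_f): Δv = v_e · ln(195,000/37,436.1) = 3010.0 × ln(5.209) = 3010.0 × 1.6504 ≈ 4968 m/s.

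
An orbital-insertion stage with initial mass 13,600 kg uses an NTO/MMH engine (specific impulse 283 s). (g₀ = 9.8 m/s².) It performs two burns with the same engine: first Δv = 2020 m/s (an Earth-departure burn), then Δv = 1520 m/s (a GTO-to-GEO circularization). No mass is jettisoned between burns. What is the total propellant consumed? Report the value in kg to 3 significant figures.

v_e = Isp · g₀ = 283 × 9.8 = 2773.4 m/s.
After the first burn: m = 13600 × exp(−2020/2773.4) = 13600 × 0.48271 = 6,564.86 kg.
After the second burn: m = 6,564.86 × exp(−1520/2773.4) = 6,564.86 × 0.57807 = 3,794.95 kg.
Total propellant = m₀ − m_final = 13600 − 3,794.95 = 9,805.05 kg.

total propellant consumed ≈ 9810 kg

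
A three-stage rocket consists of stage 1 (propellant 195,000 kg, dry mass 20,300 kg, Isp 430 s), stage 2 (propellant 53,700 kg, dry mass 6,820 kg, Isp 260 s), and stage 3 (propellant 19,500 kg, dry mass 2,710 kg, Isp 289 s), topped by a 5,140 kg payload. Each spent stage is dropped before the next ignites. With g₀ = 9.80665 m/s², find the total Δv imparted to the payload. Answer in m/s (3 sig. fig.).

Ignition mass of stage 1 = 195,000+20,300 + 53,700+6,820 + 19,500+2,710 + 5,140 = 303,170 kg.
Stage 1: m₀ = 303,170 kg, m_f = 303,170 − 195,000 = 108,170 kg; Δv = 430×9.80665×ln(2.803) = 4216.9×1.0306 ≈ 4346 m/s.
Stage 2: m₀ = 87,870 kg, m_f = 87,870 − 53,700 = 34,170 kg; Δv = 260×9.80665×ln(2.572) = 2549.7×0.9445 ≈ 2408 m/s.
Stage 3: m₀ = 27,350 kg, m_f = 27,350 − 19,500 = 7,850 kg; Δv = 289×9.80665×ln(3.484) = 2834.1×1.2482 ≈ 3538 m/s.
Total Δv = 4346 + 2408 + 3538 = 10292 m/s.

Δv ≈ 10300 m/s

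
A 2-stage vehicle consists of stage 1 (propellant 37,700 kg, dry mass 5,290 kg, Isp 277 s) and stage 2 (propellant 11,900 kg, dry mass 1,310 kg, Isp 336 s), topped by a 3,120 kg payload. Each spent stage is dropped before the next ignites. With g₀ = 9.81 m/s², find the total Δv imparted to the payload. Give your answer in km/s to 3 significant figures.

Ignition mass of stage 1 = 37,700+5,290 + 11,900+1,310 + 3,120 = 59,320 kg.
Stage 1: m₀ = 59,320 kg, m_f = 59,320 − 37,700 = 21,620 kg; Δv = 277×9.81×ln(2.744) = 2717.4×1.0093 ≈ 2743 m/s.
Stage 2: m₀ = 16,330 kg, m_f = 16,330 − 11,900 = 4,430 kg; Δv = 336×9.81×ln(3.686) = 3296.2×1.3046 ≈ 4300 m/s.
Total Δv = 2743 + 4300 = 7043 m/s.

Δv ≈ 7.04 km/s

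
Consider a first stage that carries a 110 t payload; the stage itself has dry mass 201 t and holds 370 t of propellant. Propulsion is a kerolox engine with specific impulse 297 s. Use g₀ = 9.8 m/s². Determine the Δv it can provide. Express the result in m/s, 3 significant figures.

Δv ≈ 2280 m/s

v_e = Isp · g₀ = 297 × 9.8 = 2910.6 m/s.
m₀ = payload + dry + propellant = 110 + 201 + 370 = 681 t.
m_f = payload + dry = 110 + 201 = 311 t.
Δv = v_e · ln(m₀/m_f) = 2910.6 × ln(2.19) = 2910.6 × 0.7838 ≈ 2281.2 m/s.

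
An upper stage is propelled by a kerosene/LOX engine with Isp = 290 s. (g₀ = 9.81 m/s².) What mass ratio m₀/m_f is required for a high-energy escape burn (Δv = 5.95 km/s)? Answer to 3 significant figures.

mass ratio ≈ 8.10

v_e = Isp · g₀ = 290 × 9.81 = 2844.9 m/s.
m₀/m_f = exp(Δv / v_e) = exp(5950 / 2844.9) = exp(2.0915) = 8.0967.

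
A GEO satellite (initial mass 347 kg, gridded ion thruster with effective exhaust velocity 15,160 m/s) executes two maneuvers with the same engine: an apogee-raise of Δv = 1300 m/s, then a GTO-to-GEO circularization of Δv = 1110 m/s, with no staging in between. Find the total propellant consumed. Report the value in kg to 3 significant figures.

total propellant consumed ≈ 51.0 kg

After the first burn: m = 347 × exp(−1300/15160.0) = 347 × 0.91782 = 318.484 kg.
After the second burn: m = 318.484 × exp(−1110/15160.0) = 318.484 × 0.92940 = 295.999 kg.
Total propellant = m₀ − m_final = 347 − 295.999 = 51.001 kg.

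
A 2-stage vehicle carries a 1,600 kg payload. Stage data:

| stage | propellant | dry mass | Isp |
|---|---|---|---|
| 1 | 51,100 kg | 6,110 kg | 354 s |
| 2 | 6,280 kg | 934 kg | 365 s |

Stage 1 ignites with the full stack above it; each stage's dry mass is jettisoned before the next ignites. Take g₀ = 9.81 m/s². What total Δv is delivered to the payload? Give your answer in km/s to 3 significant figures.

Ignition mass of stage 1 = 51,100+6,110 + 6,280+934 + 1,600 = 66,024 kg.
Stage 1: m₀ = 66,024 kg, m_f = 66,024 − 51,100 = 14,924 kg; Δv = 354×9.81×ln(4.424) = 3472.7×1.4870 ≈ 5164 m/s.
Stage 2: m₀ = 8,814 kg, m_f = 8,814 − 6,280 = 2,534 kg; Δv = 365×9.81×ln(3.478) = 3580.7×1.2465 ≈ 4463 m/s.
Total Δv = 5164 + 4463 = 9627 m/s.

Δv ≈ 9.63 km/s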